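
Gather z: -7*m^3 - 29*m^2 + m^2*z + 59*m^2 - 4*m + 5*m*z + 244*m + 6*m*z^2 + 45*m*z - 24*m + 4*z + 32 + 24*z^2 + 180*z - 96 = -7*m^3 + 30*m^2 + 216*m + z^2*(6*m + 24) + z*(m^2 + 50*m + 184) - 64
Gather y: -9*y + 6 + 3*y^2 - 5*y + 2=3*y^2 - 14*y + 8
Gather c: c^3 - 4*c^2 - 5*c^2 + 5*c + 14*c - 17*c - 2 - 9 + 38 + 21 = c^3 - 9*c^2 + 2*c + 48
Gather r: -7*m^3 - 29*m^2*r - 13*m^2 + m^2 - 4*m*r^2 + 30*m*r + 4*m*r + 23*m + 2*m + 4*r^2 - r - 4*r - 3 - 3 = -7*m^3 - 12*m^2 + 25*m + r^2*(4 - 4*m) + r*(-29*m^2 + 34*m - 5) - 6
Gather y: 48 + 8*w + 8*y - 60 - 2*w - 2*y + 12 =6*w + 6*y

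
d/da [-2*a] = -2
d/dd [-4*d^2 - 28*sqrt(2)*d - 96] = -8*d - 28*sqrt(2)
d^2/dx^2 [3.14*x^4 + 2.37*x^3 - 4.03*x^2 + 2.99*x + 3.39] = 37.68*x^2 + 14.22*x - 8.06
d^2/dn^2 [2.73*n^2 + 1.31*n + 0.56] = 5.46000000000000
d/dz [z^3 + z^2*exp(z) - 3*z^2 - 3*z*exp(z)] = z^2*exp(z) + 3*z^2 - z*exp(z) - 6*z - 3*exp(z)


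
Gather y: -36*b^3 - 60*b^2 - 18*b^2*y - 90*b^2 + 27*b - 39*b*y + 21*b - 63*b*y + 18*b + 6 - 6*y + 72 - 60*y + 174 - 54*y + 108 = -36*b^3 - 150*b^2 + 66*b + y*(-18*b^2 - 102*b - 120) + 360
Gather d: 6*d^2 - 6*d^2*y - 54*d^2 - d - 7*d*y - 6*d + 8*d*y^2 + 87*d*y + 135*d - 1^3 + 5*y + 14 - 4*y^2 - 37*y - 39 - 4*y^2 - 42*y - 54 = d^2*(-6*y - 48) + d*(8*y^2 + 80*y + 128) - 8*y^2 - 74*y - 80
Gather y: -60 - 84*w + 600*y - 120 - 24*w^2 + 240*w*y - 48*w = -24*w^2 - 132*w + y*(240*w + 600) - 180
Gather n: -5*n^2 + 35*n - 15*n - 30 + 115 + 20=-5*n^2 + 20*n + 105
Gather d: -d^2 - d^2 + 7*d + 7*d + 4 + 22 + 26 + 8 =-2*d^2 + 14*d + 60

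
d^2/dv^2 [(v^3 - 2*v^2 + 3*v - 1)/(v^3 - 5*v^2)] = 2*(3*v^4 + 9*v^3 - 51*v^2 + 115*v - 75)/(v^4*(v^3 - 15*v^2 + 75*v - 125))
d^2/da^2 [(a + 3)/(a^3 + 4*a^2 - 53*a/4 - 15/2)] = 8*((a + 3)*(12*a^2 + 32*a - 53)^2 + (-12*a^2 - 32*a - 4*(a + 3)*(3*a + 4) + 53)*(4*a^3 + 16*a^2 - 53*a - 30))/(4*a^3 + 16*a^2 - 53*a - 30)^3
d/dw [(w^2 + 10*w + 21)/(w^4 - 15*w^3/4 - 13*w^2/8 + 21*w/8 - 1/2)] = 8*(-16*w^5 - 210*w^4 - 72*w^3 + 2041*w^2 + 538*w - 481)/(64*w^8 - 480*w^7 + 692*w^6 + 1116*w^5 - 1155*w^4 - 306*w^3 + 545*w^2 - 168*w + 16)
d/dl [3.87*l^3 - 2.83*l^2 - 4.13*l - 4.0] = 11.61*l^2 - 5.66*l - 4.13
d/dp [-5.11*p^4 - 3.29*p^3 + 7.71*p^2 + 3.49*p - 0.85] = -20.44*p^3 - 9.87*p^2 + 15.42*p + 3.49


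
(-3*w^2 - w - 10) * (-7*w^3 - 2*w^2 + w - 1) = 21*w^5 + 13*w^4 + 69*w^3 + 22*w^2 - 9*w + 10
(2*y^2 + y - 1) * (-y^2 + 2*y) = -2*y^4 + 3*y^3 + 3*y^2 - 2*y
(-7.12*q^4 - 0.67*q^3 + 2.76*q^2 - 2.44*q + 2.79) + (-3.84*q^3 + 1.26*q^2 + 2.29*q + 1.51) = -7.12*q^4 - 4.51*q^3 + 4.02*q^2 - 0.15*q + 4.3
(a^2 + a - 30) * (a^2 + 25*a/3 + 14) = a^4 + 28*a^3/3 - 23*a^2/3 - 236*a - 420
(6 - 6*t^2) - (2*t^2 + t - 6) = -8*t^2 - t + 12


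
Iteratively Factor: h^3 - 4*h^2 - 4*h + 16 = (h - 4)*(h^2 - 4) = (h - 4)*(h + 2)*(h - 2)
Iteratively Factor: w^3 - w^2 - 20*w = (w - 5)*(w^2 + 4*w) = w*(w - 5)*(w + 4)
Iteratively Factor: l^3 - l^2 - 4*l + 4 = (l + 2)*(l^2 - 3*l + 2) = (l - 2)*(l + 2)*(l - 1)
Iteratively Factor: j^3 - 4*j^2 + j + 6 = (j - 2)*(j^2 - 2*j - 3) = (j - 2)*(j + 1)*(j - 3)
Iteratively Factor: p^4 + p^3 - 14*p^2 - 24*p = (p + 3)*(p^3 - 2*p^2 - 8*p) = (p - 4)*(p + 3)*(p^2 + 2*p) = p*(p - 4)*(p + 3)*(p + 2)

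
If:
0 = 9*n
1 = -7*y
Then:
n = 0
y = -1/7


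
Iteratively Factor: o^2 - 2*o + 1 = (o - 1)*(o - 1)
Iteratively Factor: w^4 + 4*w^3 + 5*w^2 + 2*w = (w + 1)*(w^3 + 3*w^2 + 2*w) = w*(w + 1)*(w^2 + 3*w + 2) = w*(w + 1)*(w + 2)*(w + 1)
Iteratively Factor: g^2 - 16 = (g + 4)*(g - 4)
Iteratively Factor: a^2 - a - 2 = (a + 1)*(a - 2)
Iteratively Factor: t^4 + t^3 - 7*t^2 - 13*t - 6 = (t - 3)*(t^3 + 4*t^2 + 5*t + 2) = (t - 3)*(t + 1)*(t^2 + 3*t + 2) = (t - 3)*(t + 1)^2*(t + 2)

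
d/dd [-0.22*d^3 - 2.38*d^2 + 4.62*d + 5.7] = -0.66*d^2 - 4.76*d + 4.62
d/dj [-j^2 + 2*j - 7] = 2 - 2*j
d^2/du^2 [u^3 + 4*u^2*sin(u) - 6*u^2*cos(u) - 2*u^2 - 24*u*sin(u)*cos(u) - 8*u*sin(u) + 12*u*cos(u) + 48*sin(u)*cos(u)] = -4*u^2*sin(u) + 6*u^2*cos(u) + 32*u*sin(u) + 48*u*sin(2*u) + 4*u*cos(u) + 6*u - 16*sin(u) - 96*sin(2*u) - 28*cos(u) - 48*cos(2*u) - 4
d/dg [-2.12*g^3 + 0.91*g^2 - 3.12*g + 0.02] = -6.36*g^2 + 1.82*g - 3.12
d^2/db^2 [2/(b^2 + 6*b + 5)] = 4*(-b^2 - 6*b + 4*(b + 3)^2 - 5)/(b^2 + 6*b + 5)^3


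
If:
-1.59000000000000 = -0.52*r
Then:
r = 3.06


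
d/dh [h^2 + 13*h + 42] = 2*h + 13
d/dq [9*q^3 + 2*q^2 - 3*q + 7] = 27*q^2 + 4*q - 3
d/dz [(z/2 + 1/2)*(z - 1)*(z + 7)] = 3*z^2/2 + 7*z - 1/2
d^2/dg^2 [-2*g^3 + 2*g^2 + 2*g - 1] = 4 - 12*g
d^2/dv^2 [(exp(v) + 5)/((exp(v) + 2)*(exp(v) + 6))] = (exp(4*v) + 12*exp(3*v) + 48*exp(2*v) - 16*exp(v) - 336)*exp(v)/(exp(6*v) + 24*exp(5*v) + 228*exp(4*v) + 1088*exp(3*v) + 2736*exp(2*v) + 3456*exp(v) + 1728)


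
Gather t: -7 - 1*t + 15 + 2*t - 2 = t + 6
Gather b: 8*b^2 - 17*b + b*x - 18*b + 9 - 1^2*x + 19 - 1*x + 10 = 8*b^2 + b*(x - 35) - 2*x + 38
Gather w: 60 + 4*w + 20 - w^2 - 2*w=-w^2 + 2*w + 80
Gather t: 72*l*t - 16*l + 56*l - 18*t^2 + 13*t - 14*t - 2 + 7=40*l - 18*t^2 + t*(72*l - 1) + 5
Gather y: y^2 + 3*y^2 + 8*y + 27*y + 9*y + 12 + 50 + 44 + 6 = 4*y^2 + 44*y + 112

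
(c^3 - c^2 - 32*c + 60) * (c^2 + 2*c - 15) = c^5 + c^4 - 49*c^3 + 11*c^2 + 600*c - 900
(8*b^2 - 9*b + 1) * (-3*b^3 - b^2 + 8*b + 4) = -24*b^5 + 19*b^4 + 70*b^3 - 41*b^2 - 28*b + 4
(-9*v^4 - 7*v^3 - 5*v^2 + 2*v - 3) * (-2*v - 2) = 18*v^5 + 32*v^4 + 24*v^3 + 6*v^2 + 2*v + 6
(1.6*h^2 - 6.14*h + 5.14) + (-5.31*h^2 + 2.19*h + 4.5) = -3.71*h^2 - 3.95*h + 9.64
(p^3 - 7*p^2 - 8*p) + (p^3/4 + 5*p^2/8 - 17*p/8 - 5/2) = 5*p^3/4 - 51*p^2/8 - 81*p/8 - 5/2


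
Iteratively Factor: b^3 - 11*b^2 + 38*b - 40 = (b - 5)*(b^2 - 6*b + 8) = (b - 5)*(b - 4)*(b - 2)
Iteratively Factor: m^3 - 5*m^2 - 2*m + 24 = (m - 3)*(m^2 - 2*m - 8) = (m - 3)*(m + 2)*(m - 4)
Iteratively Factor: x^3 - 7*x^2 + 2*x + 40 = (x - 5)*(x^2 - 2*x - 8) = (x - 5)*(x - 4)*(x + 2)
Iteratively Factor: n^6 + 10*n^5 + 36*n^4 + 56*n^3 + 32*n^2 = (n + 2)*(n^5 + 8*n^4 + 20*n^3 + 16*n^2) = n*(n + 2)*(n^4 + 8*n^3 + 20*n^2 + 16*n) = n*(n + 2)^2*(n^3 + 6*n^2 + 8*n) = n*(n + 2)^3*(n^2 + 4*n) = n*(n + 2)^3*(n + 4)*(n)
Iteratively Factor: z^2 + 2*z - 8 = (z - 2)*(z + 4)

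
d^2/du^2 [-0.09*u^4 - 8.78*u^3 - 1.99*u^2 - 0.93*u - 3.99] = -1.08*u^2 - 52.68*u - 3.98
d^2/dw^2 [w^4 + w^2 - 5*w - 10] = 12*w^2 + 2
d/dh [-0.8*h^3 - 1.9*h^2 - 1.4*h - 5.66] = -2.4*h^2 - 3.8*h - 1.4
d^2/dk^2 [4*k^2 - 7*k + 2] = 8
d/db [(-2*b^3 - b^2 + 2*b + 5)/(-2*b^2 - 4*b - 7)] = 2*(2*b^4 + 8*b^3 + 25*b^2 + 17*b + 3)/(4*b^4 + 16*b^3 + 44*b^2 + 56*b + 49)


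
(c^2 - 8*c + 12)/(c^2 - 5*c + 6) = (c - 6)/(c - 3)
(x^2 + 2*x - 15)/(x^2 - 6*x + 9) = (x + 5)/(x - 3)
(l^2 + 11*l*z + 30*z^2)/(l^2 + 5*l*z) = (l + 6*z)/l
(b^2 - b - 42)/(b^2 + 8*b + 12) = (b - 7)/(b + 2)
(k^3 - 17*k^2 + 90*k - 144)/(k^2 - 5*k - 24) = (k^2 - 9*k + 18)/(k + 3)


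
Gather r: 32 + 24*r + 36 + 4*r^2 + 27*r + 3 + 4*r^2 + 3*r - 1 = 8*r^2 + 54*r + 70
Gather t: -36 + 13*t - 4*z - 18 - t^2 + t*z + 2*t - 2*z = -t^2 + t*(z + 15) - 6*z - 54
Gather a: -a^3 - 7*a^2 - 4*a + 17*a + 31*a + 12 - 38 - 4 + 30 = -a^3 - 7*a^2 + 44*a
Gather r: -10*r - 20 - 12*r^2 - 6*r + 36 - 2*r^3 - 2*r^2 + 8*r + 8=-2*r^3 - 14*r^2 - 8*r + 24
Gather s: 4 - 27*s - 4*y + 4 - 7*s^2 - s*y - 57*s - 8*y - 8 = -7*s^2 + s*(-y - 84) - 12*y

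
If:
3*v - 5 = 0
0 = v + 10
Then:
No Solution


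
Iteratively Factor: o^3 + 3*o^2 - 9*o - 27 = (o - 3)*(o^2 + 6*o + 9) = (o - 3)*(o + 3)*(o + 3)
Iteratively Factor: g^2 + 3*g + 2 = (g + 1)*(g + 2)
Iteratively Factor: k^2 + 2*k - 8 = (k - 2)*(k + 4)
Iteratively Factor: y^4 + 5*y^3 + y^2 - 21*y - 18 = (y + 3)*(y^3 + 2*y^2 - 5*y - 6) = (y - 2)*(y + 3)*(y^2 + 4*y + 3) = (y - 2)*(y + 3)^2*(y + 1)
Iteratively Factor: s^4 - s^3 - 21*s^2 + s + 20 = (s - 5)*(s^3 + 4*s^2 - s - 4) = (s - 5)*(s + 1)*(s^2 + 3*s - 4) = (s - 5)*(s - 1)*(s + 1)*(s + 4)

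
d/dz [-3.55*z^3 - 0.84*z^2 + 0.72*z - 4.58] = -10.65*z^2 - 1.68*z + 0.72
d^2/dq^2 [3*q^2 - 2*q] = 6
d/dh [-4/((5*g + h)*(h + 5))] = 4*(5*g + 2*h + 5)/((5*g + h)^2*(h + 5)^2)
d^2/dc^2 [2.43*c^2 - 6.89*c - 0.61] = 4.86000000000000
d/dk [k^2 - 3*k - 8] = 2*k - 3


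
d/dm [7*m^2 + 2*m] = 14*m + 2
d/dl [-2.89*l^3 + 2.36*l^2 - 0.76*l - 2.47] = -8.67*l^2 + 4.72*l - 0.76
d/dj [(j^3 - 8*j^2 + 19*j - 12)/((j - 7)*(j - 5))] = (j^4 - 24*j^3 + 182*j^2 - 536*j + 521)/(j^4 - 24*j^3 + 214*j^2 - 840*j + 1225)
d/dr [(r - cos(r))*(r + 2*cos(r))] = -r*sin(r) + 2*r + 2*sin(2*r) + cos(r)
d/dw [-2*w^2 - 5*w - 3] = -4*w - 5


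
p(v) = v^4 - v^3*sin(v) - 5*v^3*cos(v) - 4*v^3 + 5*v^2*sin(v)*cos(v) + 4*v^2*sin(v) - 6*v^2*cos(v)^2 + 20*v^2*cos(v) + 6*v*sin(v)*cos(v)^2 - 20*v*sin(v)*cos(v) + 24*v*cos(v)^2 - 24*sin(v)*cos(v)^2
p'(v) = 5*v^3*sin(v) - v^3*cos(v) + 4*v^3 - 5*v^2*sin(v)^2 + 12*v^2*sin(v)*cos(v) - 23*v^2*sin(v) + 5*v^2*cos(v)^2 - 11*v^2*cos(v) - 12*v^2 - 12*v*sin(v)^2*cos(v) + 20*v*sin(v)^2 - 38*v*sin(v)*cos(v) + 8*v*sin(v) + 6*v*cos(v)^3 - 32*v*cos(v)^2 + 40*v*cos(v) + 48*sin(v)^2*cos(v) + 6*sin(v)*cos(v)^2 - 20*sin(v)*cos(v) - 24*cos(v)^3 + 24*cos(v)^2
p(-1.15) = 3.26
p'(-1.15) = -13.13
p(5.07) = 103.45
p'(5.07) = -16.11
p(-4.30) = 385.71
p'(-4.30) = -1479.18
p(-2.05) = -12.65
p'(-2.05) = 103.88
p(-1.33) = 5.76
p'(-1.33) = -13.64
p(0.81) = 1.36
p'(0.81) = 2.57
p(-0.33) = -0.10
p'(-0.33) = 0.67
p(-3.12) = -261.62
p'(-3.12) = 191.36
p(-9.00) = 3909.52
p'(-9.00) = -98.21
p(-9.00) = 3909.52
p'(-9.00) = -98.21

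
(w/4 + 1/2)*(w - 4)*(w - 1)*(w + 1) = w^4/4 - w^3/2 - 9*w^2/4 + w/2 + 2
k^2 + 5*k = k*(k + 5)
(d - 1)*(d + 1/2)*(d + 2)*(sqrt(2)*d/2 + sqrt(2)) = sqrt(2)*d^4/2 + 7*sqrt(2)*d^3/4 + 3*sqrt(2)*d^2/4 - 2*sqrt(2)*d - sqrt(2)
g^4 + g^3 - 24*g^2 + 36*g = g*(g - 3)*(g - 2)*(g + 6)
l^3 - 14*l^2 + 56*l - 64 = (l - 8)*(l - 4)*(l - 2)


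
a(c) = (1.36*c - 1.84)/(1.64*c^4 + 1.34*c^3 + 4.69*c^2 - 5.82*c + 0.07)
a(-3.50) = -0.02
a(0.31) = 1.15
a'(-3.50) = -0.02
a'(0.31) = -3.30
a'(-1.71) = -0.14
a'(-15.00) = -0.00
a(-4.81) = -0.01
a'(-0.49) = -1.27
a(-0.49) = -0.63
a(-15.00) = -0.00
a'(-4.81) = -0.01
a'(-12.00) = -0.00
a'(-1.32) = -0.22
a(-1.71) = -0.13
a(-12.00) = -0.00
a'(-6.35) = -0.00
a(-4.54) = -0.01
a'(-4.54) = -0.01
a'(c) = (1.36*c - 1.84)*(-6.56*c^3 - 4.02*c^2 - 9.38*c + 5.82)/(1.64*c^4 + 1.34*c^3 + 4.69*c^2 - 5.82*c + 0.07)^2 + 1.36/(1.64*c^4 + 1.34*c^3 + 4.69*c^2 - 5.82*c + 0.07)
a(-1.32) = -0.20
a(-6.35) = -0.00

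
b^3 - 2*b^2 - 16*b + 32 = (b - 4)*(b - 2)*(b + 4)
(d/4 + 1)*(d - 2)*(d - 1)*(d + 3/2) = d^4/4 + 5*d^3/8 - 17*d^2/8 - 7*d/4 + 3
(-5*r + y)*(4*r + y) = -20*r^2 - r*y + y^2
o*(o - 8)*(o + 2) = o^3 - 6*o^2 - 16*o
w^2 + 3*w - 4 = (w - 1)*(w + 4)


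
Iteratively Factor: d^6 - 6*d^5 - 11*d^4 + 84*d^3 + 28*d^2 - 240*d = (d + 2)*(d^5 - 8*d^4 + 5*d^3 + 74*d^2 - 120*d) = d*(d + 2)*(d^4 - 8*d^3 + 5*d^2 + 74*d - 120) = d*(d - 2)*(d + 2)*(d^3 - 6*d^2 - 7*d + 60) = d*(d - 5)*(d - 2)*(d + 2)*(d^2 - d - 12) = d*(d - 5)*(d - 4)*(d - 2)*(d + 2)*(d + 3)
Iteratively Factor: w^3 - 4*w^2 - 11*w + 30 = (w + 3)*(w^2 - 7*w + 10) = (w - 2)*(w + 3)*(w - 5)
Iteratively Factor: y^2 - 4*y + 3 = (y - 3)*(y - 1)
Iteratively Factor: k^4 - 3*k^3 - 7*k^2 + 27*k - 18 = (k + 3)*(k^3 - 6*k^2 + 11*k - 6) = (k - 3)*(k + 3)*(k^2 - 3*k + 2) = (k - 3)*(k - 1)*(k + 3)*(k - 2)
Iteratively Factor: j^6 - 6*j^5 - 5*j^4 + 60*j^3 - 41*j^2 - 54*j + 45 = (j - 3)*(j^5 - 3*j^4 - 14*j^3 + 18*j^2 + 13*j - 15) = (j - 3)*(j + 1)*(j^4 - 4*j^3 - 10*j^2 + 28*j - 15) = (j - 3)*(j - 1)*(j + 1)*(j^3 - 3*j^2 - 13*j + 15) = (j - 5)*(j - 3)*(j - 1)*(j + 1)*(j^2 + 2*j - 3) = (j - 5)*(j - 3)*(j - 1)^2*(j + 1)*(j + 3)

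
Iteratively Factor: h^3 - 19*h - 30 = (h - 5)*(h^2 + 5*h + 6) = (h - 5)*(h + 3)*(h + 2)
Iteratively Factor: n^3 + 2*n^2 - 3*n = (n - 1)*(n^2 + 3*n) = (n - 1)*(n + 3)*(n)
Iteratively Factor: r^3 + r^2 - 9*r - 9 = (r + 1)*(r^2 - 9) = (r + 1)*(r + 3)*(r - 3)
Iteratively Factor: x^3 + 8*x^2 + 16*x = (x + 4)*(x^2 + 4*x) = (x + 4)^2*(x)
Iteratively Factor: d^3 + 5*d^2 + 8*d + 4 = (d + 2)*(d^2 + 3*d + 2) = (d + 1)*(d + 2)*(d + 2)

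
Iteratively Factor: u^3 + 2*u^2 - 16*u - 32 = (u + 4)*(u^2 - 2*u - 8) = (u + 2)*(u + 4)*(u - 4)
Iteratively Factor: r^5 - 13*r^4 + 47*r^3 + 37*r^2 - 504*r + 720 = (r - 4)*(r^4 - 9*r^3 + 11*r^2 + 81*r - 180) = (r - 4)*(r - 3)*(r^3 - 6*r^2 - 7*r + 60) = (r - 4)^2*(r - 3)*(r^2 - 2*r - 15) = (r - 4)^2*(r - 3)*(r + 3)*(r - 5)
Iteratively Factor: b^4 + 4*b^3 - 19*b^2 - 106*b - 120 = (b + 2)*(b^3 + 2*b^2 - 23*b - 60) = (b + 2)*(b + 3)*(b^2 - b - 20) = (b - 5)*(b + 2)*(b + 3)*(b + 4)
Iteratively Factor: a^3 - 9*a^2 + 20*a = (a)*(a^2 - 9*a + 20) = a*(a - 5)*(a - 4)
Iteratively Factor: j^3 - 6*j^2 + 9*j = (j - 3)*(j^2 - 3*j) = j*(j - 3)*(j - 3)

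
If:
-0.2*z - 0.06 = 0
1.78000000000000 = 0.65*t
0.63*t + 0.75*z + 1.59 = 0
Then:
No Solution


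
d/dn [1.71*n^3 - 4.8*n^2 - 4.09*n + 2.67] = 5.13*n^2 - 9.6*n - 4.09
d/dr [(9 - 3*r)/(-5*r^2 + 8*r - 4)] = 15*(-r^2 + 6*r - 4)/(25*r^4 - 80*r^3 + 104*r^2 - 64*r + 16)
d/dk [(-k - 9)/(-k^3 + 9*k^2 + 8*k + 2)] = (k^3 - 9*k^2 - 8*k + (k + 9)*(-3*k^2 + 18*k + 8) - 2)/(-k^3 + 9*k^2 + 8*k + 2)^2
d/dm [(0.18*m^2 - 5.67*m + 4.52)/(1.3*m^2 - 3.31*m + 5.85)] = (6.7752*m^2 - 9.646*m - 18.2083)/(1.69*m^4 - 8.606*m^3 + 26.1661*m^2 - 38.727*m + 34.2225)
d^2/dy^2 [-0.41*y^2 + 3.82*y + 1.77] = -0.820000000000000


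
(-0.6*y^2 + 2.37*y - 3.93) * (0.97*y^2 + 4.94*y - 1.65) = -0.582*y^4 - 0.6651*y^3 + 8.8857*y^2 - 23.3247*y + 6.4845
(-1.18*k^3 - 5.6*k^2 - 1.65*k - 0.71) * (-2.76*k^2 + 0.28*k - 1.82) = 3.2568*k^5 + 15.1256*k^4 + 5.1336*k^3 + 11.6896*k^2 + 2.8042*k + 1.2922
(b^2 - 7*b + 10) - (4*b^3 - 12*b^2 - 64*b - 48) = -4*b^3 + 13*b^2 + 57*b + 58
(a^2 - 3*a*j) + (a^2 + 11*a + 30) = 2*a^2 - 3*a*j + 11*a + 30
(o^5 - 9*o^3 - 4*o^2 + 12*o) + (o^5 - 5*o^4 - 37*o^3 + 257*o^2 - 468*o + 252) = 2*o^5 - 5*o^4 - 46*o^3 + 253*o^2 - 456*o + 252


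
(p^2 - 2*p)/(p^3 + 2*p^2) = (p - 2)/(p*(p + 2))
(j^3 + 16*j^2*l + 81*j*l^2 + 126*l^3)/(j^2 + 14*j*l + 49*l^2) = (j^2 + 9*j*l + 18*l^2)/(j + 7*l)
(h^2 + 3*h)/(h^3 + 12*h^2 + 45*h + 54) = h/(h^2 + 9*h + 18)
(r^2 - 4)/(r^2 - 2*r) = (r + 2)/r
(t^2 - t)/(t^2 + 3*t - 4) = t/(t + 4)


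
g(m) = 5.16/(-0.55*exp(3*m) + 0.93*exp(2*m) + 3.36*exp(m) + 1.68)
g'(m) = 5.16*(1.65*exp(3*m) - 1.86*exp(2*m) - 3.36*exp(m))/(-0.55*exp(3*m) + 0.93*exp(2*m) + 3.36*exp(m) + 1.68)^2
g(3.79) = -0.00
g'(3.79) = 0.00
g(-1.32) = 1.96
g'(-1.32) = -0.74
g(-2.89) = 2.76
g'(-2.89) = -0.28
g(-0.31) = 1.17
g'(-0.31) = -0.74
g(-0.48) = 1.29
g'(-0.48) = -0.78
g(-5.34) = 3.04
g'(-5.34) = -0.03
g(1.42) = -0.69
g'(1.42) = 6.62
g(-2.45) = 2.61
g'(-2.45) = -0.40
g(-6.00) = 3.06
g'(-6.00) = -0.02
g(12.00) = 0.00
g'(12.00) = 0.00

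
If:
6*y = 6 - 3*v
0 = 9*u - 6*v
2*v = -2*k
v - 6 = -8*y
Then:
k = -2/3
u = 4/9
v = 2/3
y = 2/3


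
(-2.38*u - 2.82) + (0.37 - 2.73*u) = -5.11*u - 2.45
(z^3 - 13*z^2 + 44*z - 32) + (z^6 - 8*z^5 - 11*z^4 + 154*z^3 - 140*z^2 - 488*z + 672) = z^6 - 8*z^5 - 11*z^4 + 155*z^3 - 153*z^2 - 444*z + 640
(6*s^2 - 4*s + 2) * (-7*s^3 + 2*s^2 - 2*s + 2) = -42*s^5 + 40*s^4 - 34*s^3 + 24*s^2 - 12*s + 4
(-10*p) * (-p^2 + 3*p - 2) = 10*p^3 - 30*p^2 + 20*p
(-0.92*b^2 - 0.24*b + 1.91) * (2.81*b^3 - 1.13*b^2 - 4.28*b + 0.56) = -2.5852*b^5 + 0.3652*b^4 + 9.5759*b^3 - 1.6463*b^2 - 8.3092*b + 1.0696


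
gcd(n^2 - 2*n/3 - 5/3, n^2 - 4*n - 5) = n + 1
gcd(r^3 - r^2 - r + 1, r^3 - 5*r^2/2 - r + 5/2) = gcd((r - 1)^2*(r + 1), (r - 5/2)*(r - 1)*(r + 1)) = r^2 - 1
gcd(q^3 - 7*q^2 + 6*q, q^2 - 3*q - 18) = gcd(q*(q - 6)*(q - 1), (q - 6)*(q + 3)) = q - 6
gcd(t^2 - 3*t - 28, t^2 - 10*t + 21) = t - 7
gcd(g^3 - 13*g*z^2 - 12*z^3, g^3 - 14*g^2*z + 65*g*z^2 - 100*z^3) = -g + 4*z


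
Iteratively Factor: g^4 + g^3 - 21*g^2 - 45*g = (g - 5)*(g^3 + 6*g^2 + 9*g) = (g - 5)*(g + 3)*(g^2 + 3*g) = g*(g - 5)*(g + 3)*(g + 3)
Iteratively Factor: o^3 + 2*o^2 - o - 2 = (o - 1)*(o^2 + 3*o + 2) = (o - 1)*(o + 1)*(o + 2)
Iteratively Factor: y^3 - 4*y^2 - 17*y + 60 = (y - 3)*(y^2 - y - 20) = (y - 5)*(y - 3)*(y + 4)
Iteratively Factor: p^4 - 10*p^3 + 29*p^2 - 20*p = (p - 1)*(p^3 - 9*p^2 + 20*p) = (p - 4)*(p - 1)*(p^2 - 5*p) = (p - 5)*(p - 4)*(p - 1)*(p)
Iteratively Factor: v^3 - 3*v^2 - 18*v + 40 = (v - 2)*(v^2 - v - 20) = (v - 2)*(v + 4)*(v - 5)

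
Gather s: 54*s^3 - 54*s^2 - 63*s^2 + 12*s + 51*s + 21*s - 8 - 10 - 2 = 54*s^3 - 117*s^2 + 84*s - 20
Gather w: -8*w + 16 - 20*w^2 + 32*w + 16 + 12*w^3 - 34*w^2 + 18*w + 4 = 12*w^3 - 54*w^2 + 42*w + 36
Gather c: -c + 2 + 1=3 - c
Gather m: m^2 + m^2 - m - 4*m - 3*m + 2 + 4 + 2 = 2*m^2 - 8*m + 8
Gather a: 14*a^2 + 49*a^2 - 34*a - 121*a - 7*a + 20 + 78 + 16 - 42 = 63*a^2 - 162*a + 72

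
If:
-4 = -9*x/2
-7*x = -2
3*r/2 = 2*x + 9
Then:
No Solution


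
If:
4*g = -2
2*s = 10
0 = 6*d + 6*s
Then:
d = -5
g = -1/2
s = 5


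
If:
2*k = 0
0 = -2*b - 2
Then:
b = -1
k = 0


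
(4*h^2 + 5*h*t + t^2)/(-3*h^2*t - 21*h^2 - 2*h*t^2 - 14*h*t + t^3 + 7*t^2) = (4*h + t)/(-3*h*t - 21*h + t^2 + 7*t)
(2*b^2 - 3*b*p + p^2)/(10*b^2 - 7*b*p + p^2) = (-b + p)/(-5*b + p)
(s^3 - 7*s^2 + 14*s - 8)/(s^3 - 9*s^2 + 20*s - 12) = (s - 4)/(s - 6)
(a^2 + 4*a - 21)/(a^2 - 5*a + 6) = (a + 7)/(a - 2)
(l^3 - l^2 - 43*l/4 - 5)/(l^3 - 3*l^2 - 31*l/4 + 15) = (2*l + 1)/(2*l - 3)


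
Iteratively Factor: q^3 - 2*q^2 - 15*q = (q)*(q^2 - 2*q - 15) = q*(q - 5)*(q + 3)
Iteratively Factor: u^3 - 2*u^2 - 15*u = (u - 5)*(u^2 + 3*u) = u*(u - 5)*(u + 3)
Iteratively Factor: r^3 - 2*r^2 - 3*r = (r + 1)*(r^2 - 3*r) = (r - 3)*(r + 1)*(r)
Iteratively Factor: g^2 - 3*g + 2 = (g - 1)*(g - 2)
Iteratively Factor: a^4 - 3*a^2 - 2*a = (a + 1)*(a^3 - a^2 - 2*a) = (a + 1)^2*(a^2 - 2*a) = (a - 2)*(a + 1)^2*(a)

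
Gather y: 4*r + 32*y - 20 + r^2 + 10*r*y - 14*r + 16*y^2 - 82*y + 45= r^2 - 10*r + 16*y^2 + y*(10*r - 50) + 25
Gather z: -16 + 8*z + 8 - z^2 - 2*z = -z^2 + 6*z - 8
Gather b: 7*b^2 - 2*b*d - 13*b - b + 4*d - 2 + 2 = 7*b^2 + b*(-2*d - 14) + 4*d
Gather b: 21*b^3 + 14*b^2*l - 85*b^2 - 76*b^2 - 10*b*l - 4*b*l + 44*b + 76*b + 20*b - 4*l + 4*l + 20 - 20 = 21*b^3 + b^2*(14*l - 161) + b*(140 - 14*l)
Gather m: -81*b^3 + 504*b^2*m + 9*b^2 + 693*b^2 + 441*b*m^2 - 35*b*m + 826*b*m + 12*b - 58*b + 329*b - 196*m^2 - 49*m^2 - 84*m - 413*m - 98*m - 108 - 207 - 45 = -81*b^3 + 702*b^2 + 283*b + m^2*(441*b - 245) + m*(504*b^2 + 791*b - 595) - 360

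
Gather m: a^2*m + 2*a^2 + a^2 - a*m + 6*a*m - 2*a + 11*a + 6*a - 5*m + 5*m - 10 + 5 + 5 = 3*a^2 + 15*a + m*(a^2 + 5*a)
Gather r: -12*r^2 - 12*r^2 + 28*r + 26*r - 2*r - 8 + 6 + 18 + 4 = -24*r^2 + 52*r + 20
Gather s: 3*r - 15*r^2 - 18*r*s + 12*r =-15*r^2 - 18*r*s + 15*r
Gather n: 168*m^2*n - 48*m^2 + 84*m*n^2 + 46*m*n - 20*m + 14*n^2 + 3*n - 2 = -48*m^2 - 20*m + n^2*(84*m + 14) + n*(168*m^2 + 46*m + 3) - 2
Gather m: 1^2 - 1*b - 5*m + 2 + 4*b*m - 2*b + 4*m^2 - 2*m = -3*b + 4*m^2 + m*(4*b - 7) + 3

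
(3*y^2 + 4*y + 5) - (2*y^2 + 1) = y^2 + 4*y + 4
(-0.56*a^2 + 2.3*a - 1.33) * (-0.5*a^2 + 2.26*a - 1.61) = 0.28*a^4 - 2.4156*a^3 + 6.7646*a^2 - 6.7088*a + 2.1413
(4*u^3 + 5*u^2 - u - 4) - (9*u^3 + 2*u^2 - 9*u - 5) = -5*u^3 + 3*u^2 + 8*u + 1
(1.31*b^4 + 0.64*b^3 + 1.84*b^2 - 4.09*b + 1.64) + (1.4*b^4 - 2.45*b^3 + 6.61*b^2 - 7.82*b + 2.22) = 2.71*b^4 - 1.81*b^3 + 8.45*b^2 - 11.91*b + 3.86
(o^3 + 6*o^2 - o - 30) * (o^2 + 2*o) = o^5 + 8*o^4 + 11*o^3 - 32*o^2 - 60*o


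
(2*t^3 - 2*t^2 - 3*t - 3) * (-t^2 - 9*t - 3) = -2*t^5 - 16*t^4 + 15*t^3 + 36*t^2 + 36*t + 9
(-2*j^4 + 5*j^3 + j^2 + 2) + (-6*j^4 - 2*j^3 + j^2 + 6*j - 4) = -8*j^4 + 3*j^3 + 2*j^2 + 6*j - 2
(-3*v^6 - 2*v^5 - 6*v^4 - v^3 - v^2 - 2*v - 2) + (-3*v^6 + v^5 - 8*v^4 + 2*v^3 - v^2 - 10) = -6*v^6 - v^5 - 14*v^4 + v^3 - 2*v^2 - 2*v - 12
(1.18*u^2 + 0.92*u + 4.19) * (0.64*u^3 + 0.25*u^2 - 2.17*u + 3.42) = 0.7552*u^5 + 0.8838*u^4 + 0.351*u^3 + 3.0867*u^2 - 5.9459*u + 14.3298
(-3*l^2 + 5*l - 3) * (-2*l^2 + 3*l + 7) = 6*l^4 - 19*l^3 + 26*l - 21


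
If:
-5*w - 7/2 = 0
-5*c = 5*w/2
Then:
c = 7/20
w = -7/10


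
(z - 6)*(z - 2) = z^2 - 8*z + 12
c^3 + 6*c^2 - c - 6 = (c - 1)*(c + 1)*(c + 6)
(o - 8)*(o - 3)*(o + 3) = o^3 - 8*o^2 - 9*o + 72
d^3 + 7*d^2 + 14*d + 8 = (d + 1)*(d + 2)*(d + 4)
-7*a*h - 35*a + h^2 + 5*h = (-7*a + h)*(h + 5)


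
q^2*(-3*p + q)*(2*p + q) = -6*p^2*q^2 - p*q^3 + q^4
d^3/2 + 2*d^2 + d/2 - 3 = (d/2 + 1)*(d - 1)*(d + 3)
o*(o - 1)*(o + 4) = o^3 + 3*o^2 - 4*o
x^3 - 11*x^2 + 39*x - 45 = (x - 5)*(x - 3)^2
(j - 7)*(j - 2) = j^2 - 9*j + 14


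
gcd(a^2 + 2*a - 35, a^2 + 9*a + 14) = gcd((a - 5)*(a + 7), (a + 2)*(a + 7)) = a + 7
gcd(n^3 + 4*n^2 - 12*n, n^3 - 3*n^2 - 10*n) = n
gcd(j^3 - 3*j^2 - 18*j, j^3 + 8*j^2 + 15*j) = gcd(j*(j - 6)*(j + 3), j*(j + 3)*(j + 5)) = j^2 + 3*j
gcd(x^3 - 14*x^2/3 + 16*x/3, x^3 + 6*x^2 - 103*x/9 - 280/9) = x - 8/3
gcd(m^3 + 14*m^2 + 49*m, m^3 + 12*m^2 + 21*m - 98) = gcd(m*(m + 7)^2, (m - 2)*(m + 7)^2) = m^2 + 14*m + 49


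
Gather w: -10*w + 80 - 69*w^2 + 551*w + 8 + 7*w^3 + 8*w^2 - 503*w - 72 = 7*w^3 - 61*w^2 + 38*w + 16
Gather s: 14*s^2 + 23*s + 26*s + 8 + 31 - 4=14*s^2 + 49*s + 35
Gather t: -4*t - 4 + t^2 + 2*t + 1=t^2 - 2*t - 3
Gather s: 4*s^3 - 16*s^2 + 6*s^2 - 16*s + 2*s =4*s^3 - 10*s^2 - 14*s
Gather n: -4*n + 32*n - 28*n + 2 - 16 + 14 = 0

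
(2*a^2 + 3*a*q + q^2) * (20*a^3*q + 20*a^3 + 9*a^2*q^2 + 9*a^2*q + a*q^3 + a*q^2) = 40*a^5*q + 40*a^5 + 78*a^4*q^2 + 78*a^4*q + 49*a^3*q^3 + 49*a^3*q^2 + 12*a^2*q^4 + 12*a^2*q^3 + a*q^5 + a*q^4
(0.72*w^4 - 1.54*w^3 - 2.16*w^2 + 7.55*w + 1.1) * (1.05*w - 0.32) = 0.756*w^5 - 1.8474*w^4 - 1.7752*w^3 + 8.6187*w^2 - 1.261*w - 0.352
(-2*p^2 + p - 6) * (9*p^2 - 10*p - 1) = -18*p^4 + 29*p^3 - 62*p^2 + 59*p + 6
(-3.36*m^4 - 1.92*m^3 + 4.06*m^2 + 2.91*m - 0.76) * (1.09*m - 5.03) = -3.6624*m^5 + 14.808*m^4 + 14.083*m^3 - 17.2499*m^2 - 15.4657*m + 3.8228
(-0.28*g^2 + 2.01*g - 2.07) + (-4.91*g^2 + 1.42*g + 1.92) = -5.19*g^2 + 3.43*g - 0.15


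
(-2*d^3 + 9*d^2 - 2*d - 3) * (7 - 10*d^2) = 20*d^5 - 90*d^4 + 6*d^3 + 93*d^2 - 14*d - 21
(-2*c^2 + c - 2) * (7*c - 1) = -14*c^3 + 9*c^2 - 15*c + 2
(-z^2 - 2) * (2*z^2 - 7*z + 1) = -2*z^4 + 7*z^3 - 5*z^2 + 14*z - 2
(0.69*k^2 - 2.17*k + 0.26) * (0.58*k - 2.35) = 0.4002*k^3 - 2.8801*k^2 + 5.2503*k - 0.611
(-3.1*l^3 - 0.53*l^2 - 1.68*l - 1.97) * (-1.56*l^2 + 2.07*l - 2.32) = 4.836*l^5 - 5.5902*l^4 + 8.7157*l^3 + 0.8252*l^2 - 0.1803*l + 4.5704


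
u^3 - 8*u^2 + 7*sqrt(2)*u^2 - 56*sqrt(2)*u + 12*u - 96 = (u - 8)*(u + sqrt(2))*(u + 6*sqrt(2))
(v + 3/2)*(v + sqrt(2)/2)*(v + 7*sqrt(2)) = v^3 + 3*v^2/2 + 15*sqrt(2)*v^2/2 + 7*v + 45*sqrt(2)*v/4 + 21/2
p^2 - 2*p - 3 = (p - 3)*(p + 1)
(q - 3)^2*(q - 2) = q^3 - 8*q^2 + 21*q - 18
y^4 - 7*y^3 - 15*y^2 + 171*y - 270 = (y - 6)*(y - 3)^2*(y + 5)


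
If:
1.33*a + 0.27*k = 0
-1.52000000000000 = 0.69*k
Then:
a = 0.45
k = -2.20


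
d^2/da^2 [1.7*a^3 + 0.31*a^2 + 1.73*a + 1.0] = 10.2*a + 0.62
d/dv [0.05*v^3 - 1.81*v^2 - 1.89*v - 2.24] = 0.15*v^2 - 3.62*v - 1.89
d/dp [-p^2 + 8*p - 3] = 8 - 2*p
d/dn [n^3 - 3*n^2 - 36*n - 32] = 3*n^2 - 6*n - 36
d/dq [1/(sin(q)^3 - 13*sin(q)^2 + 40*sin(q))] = (-3*cos(q) + 26/tan(q) - 40*cos(q)/sin(q)^2)/((sin(q) - 8)^2*(sin(q) - 5)^2)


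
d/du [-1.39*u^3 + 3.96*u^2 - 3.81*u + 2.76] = -4.17*u^2 + 7.92*u - 3.81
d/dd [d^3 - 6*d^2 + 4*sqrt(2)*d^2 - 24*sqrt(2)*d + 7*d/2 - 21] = 3*d^2 - 12*d + 8*sqrt(2)*d - 24*sqrt(2) + 7/2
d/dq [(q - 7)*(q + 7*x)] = 2*q + 7*x - 7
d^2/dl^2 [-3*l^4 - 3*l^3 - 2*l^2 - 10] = -36*l^2 - 18*l - 4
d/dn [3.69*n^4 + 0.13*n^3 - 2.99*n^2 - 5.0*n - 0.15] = 14.76*n^3 + 0.39*n^2 - 5.98*n - 5.0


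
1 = 1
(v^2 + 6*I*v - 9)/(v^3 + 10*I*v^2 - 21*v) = (v + 3*I)/(v*(v + 7*I))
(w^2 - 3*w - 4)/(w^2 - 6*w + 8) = (w + 1)/(w - 2)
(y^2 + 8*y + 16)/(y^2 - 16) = (y + 4)/(y - 4)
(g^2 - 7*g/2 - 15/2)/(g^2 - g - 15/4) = 2*(g - 5)/(2*g - 5)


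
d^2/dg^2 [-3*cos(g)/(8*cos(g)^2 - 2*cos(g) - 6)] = 3*(4*(1 - cos(2*g))^2 + 72*cos(g) + 46*cos(2*g) + 5*cos(3*g) + 24)/(2*(cos(g) - 1)^2*(4*cos(g) + 3)^3)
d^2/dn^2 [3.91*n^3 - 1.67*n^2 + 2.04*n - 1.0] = 23.46*n - 3.34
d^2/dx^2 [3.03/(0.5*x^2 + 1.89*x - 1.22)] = 3.03*(-0.5*x^2 - 1.89*x + (1.0*x + 1.89)*(2.0*x + 3.78) + 1.22)/(0.5*x^2 + 1.89*x - 1.22)^3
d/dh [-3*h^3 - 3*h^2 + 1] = 3*h*(-3*h - 2)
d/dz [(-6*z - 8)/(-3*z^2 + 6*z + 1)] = 6*(-3*z^2 - 8*z + 7)/(9*z^4 - 36*z^3 + 30*z^2 + 12*z + 1)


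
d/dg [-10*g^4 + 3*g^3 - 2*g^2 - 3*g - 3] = -40*g^3 + 9*g^2 - 4*g - 3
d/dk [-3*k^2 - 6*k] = -6*k - 6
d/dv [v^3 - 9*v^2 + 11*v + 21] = 3*v^2 - 18*v + 11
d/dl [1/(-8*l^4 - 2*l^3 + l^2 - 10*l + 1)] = 2*(16*l^3 + 3*l^2 - l + 5)/(8*l^4 + 2*l^3 - l^2 + 10*l - 1)^2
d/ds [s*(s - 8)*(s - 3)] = 3*s^2 - 22*s + 24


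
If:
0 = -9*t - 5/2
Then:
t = -5/18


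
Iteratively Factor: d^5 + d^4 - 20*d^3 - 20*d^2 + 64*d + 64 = (d + 1)*(d^4 - 20*d^2 + 64) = (d + 1)*(d + 2)*(d^3 - 2*d^2 - 16*d + 32) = (d - 4)*(d + 1)*(d + 2)*(d^2 + 2*d - 8) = (d - 4)*(d + 1)*(d + 2)*(d + 4)*(d - 2)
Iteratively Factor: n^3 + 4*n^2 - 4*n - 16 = (n - 2)*(n^2 + 6*n + 8) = (n - 2)*(n + 2)*(n + 4)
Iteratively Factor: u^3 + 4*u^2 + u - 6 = (u - 1)*(u^2 + 5*u + 6) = (u - 1)*(u + 3)*(u + 2)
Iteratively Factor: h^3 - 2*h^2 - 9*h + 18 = (h - 3)*(h^2 + h - 6) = (h - 3)*(h - 2)*(h + 3)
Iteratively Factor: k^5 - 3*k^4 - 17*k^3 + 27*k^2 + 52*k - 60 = (k + 2)*(k^4 - 5*k^3 - 7*k^2 + 41*k - 30) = (k - 2)*(k + 2)*(k^3 - 3*k^2 - 13*k + 15) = (k - 2)*(k - 1)*(k + 2)*(k^2 - 2*k - 15) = (k - 2)*(k - 1)*(k + 2)*(k + 3)*(k - 5)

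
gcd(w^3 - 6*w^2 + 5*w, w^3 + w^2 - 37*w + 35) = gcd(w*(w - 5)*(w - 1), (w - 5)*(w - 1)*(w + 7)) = w^2 - 6*w + 5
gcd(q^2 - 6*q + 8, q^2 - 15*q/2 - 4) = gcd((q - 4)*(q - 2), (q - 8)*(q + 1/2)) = 1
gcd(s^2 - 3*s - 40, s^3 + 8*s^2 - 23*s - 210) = 1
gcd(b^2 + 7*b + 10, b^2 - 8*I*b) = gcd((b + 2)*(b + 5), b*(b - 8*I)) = 1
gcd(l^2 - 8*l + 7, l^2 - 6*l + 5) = l - 1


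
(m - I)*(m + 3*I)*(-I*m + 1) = -I*m^3 + 3*m^2 - I*m + 3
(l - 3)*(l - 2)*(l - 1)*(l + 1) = l^4 - 5*l^3 + 5*l^2 + 5*l - 6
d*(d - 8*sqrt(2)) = d^2 - 8*sqrt(2)*d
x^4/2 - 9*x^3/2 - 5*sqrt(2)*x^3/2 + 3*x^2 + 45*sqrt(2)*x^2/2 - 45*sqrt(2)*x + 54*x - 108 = (x/2 + sqrt(2)/2)*(x - 6)*(x - 3)*(x - 6*sqrt(2))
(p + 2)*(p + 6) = p^2 + 8*p + 12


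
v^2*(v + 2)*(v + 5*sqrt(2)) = v^4 + 2*v^3 + 5*sqrt(2)*v^3 + 10*sqrt(2)*v^2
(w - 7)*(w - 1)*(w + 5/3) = w^3 - 19*w^2/3 - 19*w/3 + 35/3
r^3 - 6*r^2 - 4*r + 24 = (r - 6)*(r - 2)*(r + 2)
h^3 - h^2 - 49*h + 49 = (h - 7)*(h - 1)*(h + 7)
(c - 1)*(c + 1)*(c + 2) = c^3 + 2*c^2 - c - 2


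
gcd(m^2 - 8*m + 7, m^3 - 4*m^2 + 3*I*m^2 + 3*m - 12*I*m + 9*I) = m - 1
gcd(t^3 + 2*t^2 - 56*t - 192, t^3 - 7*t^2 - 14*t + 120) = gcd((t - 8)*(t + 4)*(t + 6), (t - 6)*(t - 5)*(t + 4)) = t + 4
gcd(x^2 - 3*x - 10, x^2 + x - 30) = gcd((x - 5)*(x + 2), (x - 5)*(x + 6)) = x - 5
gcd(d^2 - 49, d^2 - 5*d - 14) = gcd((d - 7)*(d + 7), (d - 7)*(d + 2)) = d - 7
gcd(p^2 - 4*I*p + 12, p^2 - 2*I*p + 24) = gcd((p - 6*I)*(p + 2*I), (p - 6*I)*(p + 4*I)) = p - 6*I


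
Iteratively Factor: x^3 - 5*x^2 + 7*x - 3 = (x - 1)*(x^2 - 4*x + 3) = (x - 1)^2*(x - 3)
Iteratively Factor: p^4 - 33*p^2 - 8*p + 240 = (p + 4)*(p^3 - 4*p^2 - 17*p + 60) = (p - 3)*(p + 4)*(p^2 - p - 20) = (p - 5)*(p - 3)*(p + 4)*(p + 4)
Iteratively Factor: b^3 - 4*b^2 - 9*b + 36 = (b + 3)*(b^2 - 7*b + 12) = (b - 3)*(b + 3)*(b - 4)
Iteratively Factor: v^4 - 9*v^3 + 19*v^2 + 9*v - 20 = (v + 1)*(v^3 - 10*v^2 + 29*v - 20) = (v - 1)*(v + 1)*(v^2 - 9*v + 20) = (v - 4)*(v - 1)*(v + 1)*(v - 5)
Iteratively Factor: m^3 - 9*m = (m + 3)*(m^2 - 3*m) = m*(m + 3)*(m - 3)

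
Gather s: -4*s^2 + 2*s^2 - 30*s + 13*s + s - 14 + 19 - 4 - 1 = -2*s^2 - 16*s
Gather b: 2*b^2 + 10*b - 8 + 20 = 2*b^2 + 10*b + 12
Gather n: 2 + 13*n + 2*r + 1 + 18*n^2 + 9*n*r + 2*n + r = 18*n^2 + n*(9*r + 15) + 3*r + 3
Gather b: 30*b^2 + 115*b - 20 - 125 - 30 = 30*b^2 + 115*b - 175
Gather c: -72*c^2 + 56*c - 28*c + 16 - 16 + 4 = -72*c^2 + 28*c + 4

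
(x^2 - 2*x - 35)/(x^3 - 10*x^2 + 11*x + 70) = (x + 5)/(x^2 - 3*x - 10)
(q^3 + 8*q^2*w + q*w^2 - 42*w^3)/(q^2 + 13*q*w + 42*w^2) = (q^2 + q*w - 6*w^2)/(q + 6*w)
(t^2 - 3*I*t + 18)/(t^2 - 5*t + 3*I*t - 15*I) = (t - 6*I)/(t - 5)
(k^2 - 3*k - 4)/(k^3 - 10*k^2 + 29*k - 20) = (k + 1)/(k^2 - 6*k + 5)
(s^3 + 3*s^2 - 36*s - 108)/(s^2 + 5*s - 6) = (s^2 - 3*s - 18)/(s - 1)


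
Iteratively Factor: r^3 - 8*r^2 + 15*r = (r - 5)*(r^2 - 3*r) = r*(r - 5)*(r - 3)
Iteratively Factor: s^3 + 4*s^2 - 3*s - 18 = (s + 3)*(s^2 + s - 6) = (s - 2)*(s + 3)*(s + 3)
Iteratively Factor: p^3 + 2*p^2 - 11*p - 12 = (p + 4)*(p^2 - 2*p - 3) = (p + 1)*(p + 4)*(p - 3)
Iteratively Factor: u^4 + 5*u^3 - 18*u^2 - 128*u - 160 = (u + 4)*(u^3 + u^2 - 22*u - 40) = (u - 5)*(u + 4)*(u^2 + 6*u + 8) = (u - 5)*(u + 2)*(u + 4)*(u + 4)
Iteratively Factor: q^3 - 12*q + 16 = (q - 2)*(q^2 + 2*q - 8) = (q - 2)^2*(q + 4)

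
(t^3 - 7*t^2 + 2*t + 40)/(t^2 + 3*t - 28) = (t^2 - 3*t - 10)/(t + 7)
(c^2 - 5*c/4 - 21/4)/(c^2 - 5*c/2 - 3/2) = (4*c + 7)/(2*(2*c + 1))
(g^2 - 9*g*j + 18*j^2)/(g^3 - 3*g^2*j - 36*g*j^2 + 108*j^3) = 1/(g + 6*j)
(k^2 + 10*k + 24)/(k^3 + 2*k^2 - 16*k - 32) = (k + 6)/(k^2 - 2*k - 8)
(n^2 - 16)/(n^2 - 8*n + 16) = (n + 4)/(n - 4)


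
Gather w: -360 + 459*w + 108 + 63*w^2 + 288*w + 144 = 63*w^2 + 747*w - 108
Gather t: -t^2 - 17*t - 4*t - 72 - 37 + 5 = -t^2 - 21*t - 104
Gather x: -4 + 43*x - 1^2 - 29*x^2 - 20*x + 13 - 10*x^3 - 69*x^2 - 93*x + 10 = -10*x^3 - 98*x^2 - 70*x + 18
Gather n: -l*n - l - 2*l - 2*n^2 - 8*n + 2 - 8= -3*l - 2*n^2 + n*(-l - 8) - 6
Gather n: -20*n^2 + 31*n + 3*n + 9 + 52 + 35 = -20*n^2 + 34*n + 96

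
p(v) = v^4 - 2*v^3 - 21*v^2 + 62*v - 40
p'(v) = 4*v^3 - 6*v^2 - 42*v + 62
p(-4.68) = -105.39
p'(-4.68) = -282.87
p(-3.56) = -276.01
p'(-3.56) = -44.99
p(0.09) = -34.59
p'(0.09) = 58.17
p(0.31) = -22.85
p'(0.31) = 48.52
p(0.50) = -14.44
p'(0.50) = 40.00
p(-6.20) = 722.65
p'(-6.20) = -861.55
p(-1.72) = -189.84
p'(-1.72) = 96.14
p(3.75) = -10.53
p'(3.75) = 31.06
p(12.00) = 14960.00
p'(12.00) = 5606.00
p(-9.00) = 5720.00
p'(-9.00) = -2962.00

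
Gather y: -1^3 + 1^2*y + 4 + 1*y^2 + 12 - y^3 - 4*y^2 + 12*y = -y^3 - 3*y^2 + 13*y + 15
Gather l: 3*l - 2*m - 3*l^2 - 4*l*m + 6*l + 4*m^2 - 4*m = -3*l^2 + l*(9 - 4*m) + 4*m^2 - 6*m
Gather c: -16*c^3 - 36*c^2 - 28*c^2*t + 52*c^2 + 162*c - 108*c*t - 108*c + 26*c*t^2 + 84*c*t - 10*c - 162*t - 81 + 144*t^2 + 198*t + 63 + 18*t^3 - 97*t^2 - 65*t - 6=-16*c^3 + c^2*(16 - 28*t) + c*(26*t^2 - 24*t + 44) + 18*t^3 + 47*t^2 - 29*t - 24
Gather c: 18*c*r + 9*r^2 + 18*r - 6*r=18*c*r + 9*r^2 + 12*r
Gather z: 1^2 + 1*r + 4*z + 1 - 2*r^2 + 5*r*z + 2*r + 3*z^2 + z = -2*r^2 + 3*r + 3*z^2 + z*(5*r + 5) + 2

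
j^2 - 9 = (j - 3)*(j + 3)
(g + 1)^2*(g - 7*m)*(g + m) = g^4 - 6*g^3*m + 2*g^3 - 7*g^2*m^2 - 12*g^2*m + g^2 - 14*g*m^2 - 6*g*m - 7*m^2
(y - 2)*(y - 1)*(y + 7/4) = y^3 - 5*y^2/4 - 13*y/4 + 7/2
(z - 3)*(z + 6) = z^2 + 3*z - 18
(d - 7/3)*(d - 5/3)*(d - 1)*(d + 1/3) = d^4 - 14*d^3/3 + 56*d^2/9 - 34*d/27 - 35/27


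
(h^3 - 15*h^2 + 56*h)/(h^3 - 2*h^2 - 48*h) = (h - 7)/(h + 6)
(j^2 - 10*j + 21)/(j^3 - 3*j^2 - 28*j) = (j - 3)/(j*(j + 4))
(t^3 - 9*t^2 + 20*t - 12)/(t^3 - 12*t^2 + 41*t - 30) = (t - 2)/(t - 5)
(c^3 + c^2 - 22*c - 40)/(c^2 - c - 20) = c + 2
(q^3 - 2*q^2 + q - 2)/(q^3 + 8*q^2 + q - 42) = (q^2 + 1)/(q^2 + 10*q + 21)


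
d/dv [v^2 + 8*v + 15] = 2*v + 8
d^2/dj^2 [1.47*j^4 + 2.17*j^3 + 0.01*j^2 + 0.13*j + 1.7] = 17.64*j^2 + 13.02*j + 0.02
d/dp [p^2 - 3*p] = 2*p - 3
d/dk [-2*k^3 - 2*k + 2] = -6*k^2 - 2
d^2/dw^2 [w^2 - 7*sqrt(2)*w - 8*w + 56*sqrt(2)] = 2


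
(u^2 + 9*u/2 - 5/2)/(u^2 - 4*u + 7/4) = 2*(u + 5)/(2*u - 7)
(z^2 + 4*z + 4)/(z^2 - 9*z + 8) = (z^2 + 4*z + 4)/(z^2 - 9*z + 8)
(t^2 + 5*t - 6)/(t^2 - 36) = (t - 1)/(t - 6)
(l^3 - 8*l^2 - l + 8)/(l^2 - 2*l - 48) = (l^2 - 1)/(l + 6)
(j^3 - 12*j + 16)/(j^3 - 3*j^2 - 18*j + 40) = (j - 2)/(j - 5)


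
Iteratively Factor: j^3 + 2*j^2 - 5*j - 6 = (j + 3)*(j^2 - j - 2) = (j + 1)*(j + 3)*(j - 2)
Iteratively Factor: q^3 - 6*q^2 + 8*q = (q - 2)*(q^2 - 4*q) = q*(q - 2)*(q - 4)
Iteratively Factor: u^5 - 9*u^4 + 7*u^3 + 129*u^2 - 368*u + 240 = (u - 4)*(u^4 - 5*u^3 - 13*u^2 + 77*u - 60) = (u - 5)*(u - 4)*(u^3 - 13*u + 12) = (u - 5)*(u - 4)*(u - 1)*(u^2 + u - 12) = (u - 5)*(u - 4)*(u - 1)*(u + 4)*(u - 3)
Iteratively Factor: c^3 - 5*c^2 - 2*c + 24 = (c - 3)*(c^2 - 2*c - 8) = (c - 4)*(c - 3)*(c + 2)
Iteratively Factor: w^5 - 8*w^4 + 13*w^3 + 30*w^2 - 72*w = (w + 2)*(w^4 - 10*w^3 + 33*w^2 - 36*w) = (w - 4)*(w + 2)*(w^3 - 6*w^2 + 9*w) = (w - 4)*(w - 3)*(w + 2)*(w^2 - 3*w) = w*(w - 4)*(w - 3)*(w + 2)*(w - 3)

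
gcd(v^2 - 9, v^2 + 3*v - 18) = v - 3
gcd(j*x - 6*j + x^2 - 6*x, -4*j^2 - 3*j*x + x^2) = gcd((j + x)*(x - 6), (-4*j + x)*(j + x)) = j + x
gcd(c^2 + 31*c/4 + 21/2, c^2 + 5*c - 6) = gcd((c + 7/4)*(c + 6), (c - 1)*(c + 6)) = c + 6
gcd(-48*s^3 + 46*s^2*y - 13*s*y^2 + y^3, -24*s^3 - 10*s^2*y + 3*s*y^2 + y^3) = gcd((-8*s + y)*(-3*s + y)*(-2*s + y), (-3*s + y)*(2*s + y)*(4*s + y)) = -3*s + y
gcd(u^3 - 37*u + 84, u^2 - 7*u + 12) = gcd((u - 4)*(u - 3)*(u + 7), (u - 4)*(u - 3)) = u^2 - 7*u + 12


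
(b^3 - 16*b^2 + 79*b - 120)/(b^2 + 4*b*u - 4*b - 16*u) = (b^3 - 16*b^2 + 79*b - 120)/(b^2 + 4*b*u - 4*b - 16*u)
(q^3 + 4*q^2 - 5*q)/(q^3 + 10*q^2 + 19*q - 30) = q/(q + 6)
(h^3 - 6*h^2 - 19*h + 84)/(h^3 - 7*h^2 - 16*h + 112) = (h - 3)/(h - 4)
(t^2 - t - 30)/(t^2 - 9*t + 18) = (t + 5)/(t - 3)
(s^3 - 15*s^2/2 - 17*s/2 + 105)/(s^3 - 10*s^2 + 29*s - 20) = (s^2 - 5*s/2 - 21)/(s^2 - 5*s + 4)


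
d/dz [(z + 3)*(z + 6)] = 2*z + 9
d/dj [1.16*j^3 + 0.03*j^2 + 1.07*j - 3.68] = 3.48*j^2 + 0.06*j + 1.07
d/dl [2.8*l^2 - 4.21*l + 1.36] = 5.6*l - 4.21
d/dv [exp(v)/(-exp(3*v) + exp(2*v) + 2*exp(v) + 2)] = (2*exp(3*v) - exp(2*v) + 2)*exp(v)/(exp(6*v) - 2*exp(5*v) - 3*exp(4*v) + 8*exp(2*v) + 8*exp(v) + 4)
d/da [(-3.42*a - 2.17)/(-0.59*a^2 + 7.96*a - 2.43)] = (-2.0178*a^2 - 2.5606*a + 25.5838)/(0.3481*a^4 - 9.3928*a^3 + 66.229*a^2 - 38.6856*a + 5.9049)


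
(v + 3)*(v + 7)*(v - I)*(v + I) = v^4 + 10*v^3 + 22*v^2 + 10*v + 21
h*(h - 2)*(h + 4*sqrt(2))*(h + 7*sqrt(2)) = h^4 - 2*h^3 + 11*sqrt(2)*h^3 - 22*sqrt(2)*h^2 + 56*h^2 - 112*h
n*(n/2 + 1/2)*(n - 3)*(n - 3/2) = n^4/2 - 7*n^3/4 + 9*n/4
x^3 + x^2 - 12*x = x*(x - 3)*(x + 4)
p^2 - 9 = (p - 3)*(p + 3)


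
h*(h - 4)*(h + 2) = h^3 - 2*h^2 - 8*h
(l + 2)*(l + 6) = l^2 + 8*l + 12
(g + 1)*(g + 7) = g^2 + 8*g + 7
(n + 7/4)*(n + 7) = n^2 + 35*n/4 + 49/4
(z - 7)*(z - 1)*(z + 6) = z^3 - 2*z^2 - 41*z + 42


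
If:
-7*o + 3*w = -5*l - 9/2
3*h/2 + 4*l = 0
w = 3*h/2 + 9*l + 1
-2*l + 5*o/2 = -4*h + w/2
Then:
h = -244/337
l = 183/674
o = 1245/674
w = 1589/674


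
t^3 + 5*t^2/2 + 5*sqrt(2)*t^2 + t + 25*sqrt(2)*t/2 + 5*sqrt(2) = (t + 1/2)*(t + 2)*(t + 5*sqrt(2))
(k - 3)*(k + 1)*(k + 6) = k^3 + 4*k^2 - 15*k - 18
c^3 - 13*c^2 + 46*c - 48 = (c - 8)*(c - 3)*(c - 2)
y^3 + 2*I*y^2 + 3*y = y*(y - I)*(y + 3*I)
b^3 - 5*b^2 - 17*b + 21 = (b - 7)*(b - 1)*(b + 3)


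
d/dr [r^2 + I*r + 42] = 2*r + I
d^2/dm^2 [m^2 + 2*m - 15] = 2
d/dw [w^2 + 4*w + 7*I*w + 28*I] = 2*w + 4 + 7*I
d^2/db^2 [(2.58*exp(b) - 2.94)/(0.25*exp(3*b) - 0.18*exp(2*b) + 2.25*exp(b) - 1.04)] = (0.645*exp(6*b) - 2.00205*exp(5*b) - 4.266108*exp(4*b) + 6.076776*exp(3*b) - 6.20535599999999*exp(2*b) - 6.645078*exp(b) - 4.089072)*exp(b)/(0.015625*exp(9*b) - 0.03375*exp(8*b) + 0.446175*exp(7*b) - 0.808332*exp(6*b) + 4.296375*exp(5*b) - 6.344838*exp(4*b) + 14.729025*exp(3*b) - 16.379064*exp(2*b) + 7.3008*exp(b) - 1.124864)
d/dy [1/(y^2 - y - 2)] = (1 - 2*y)/(-y^2 + y + 2)^2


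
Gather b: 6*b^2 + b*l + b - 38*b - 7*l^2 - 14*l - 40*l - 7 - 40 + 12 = 6*b^2 + b*(l - 37) - 7*l^2 - 54*l - 35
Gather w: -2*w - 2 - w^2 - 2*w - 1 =-w^2 - 4*w - 3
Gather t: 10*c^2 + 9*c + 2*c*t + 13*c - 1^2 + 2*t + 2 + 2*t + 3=10*c^2 + 22*c + t*(2*c + 4) + 4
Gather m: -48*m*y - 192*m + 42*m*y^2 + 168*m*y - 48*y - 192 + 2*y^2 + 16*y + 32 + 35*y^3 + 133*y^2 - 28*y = m*(42*y^2 + 120*y - 192) + 35*y^3 + 135*y^2 - 60*y - 160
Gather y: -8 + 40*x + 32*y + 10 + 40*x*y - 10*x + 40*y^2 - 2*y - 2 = 30*x + 40*y^2 + y*(40*x + 30)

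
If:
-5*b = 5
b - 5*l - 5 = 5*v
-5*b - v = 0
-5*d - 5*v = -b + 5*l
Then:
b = -1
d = 1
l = -31/5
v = 5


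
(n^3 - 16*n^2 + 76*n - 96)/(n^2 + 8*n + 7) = (n^3 - 16*n^2 + 76*n - 96)/(n^2 + 8*n + 7)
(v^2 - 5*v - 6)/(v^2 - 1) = (v - 6)/(v - 1)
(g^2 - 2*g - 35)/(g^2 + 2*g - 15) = (g - 7)/(g - 3)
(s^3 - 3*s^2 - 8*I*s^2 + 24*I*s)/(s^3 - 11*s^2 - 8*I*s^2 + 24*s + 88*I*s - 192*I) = s/(s - 8)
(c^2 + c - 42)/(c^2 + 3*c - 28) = (c - 6)/(c - 4)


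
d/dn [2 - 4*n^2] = -8*n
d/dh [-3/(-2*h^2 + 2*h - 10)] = 3*(1 - 2*h)/(2*(h^2 - h + 5)^2)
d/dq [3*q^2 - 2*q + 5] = 6*q - 2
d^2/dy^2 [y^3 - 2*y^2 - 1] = 6*y - 4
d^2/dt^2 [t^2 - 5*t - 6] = 2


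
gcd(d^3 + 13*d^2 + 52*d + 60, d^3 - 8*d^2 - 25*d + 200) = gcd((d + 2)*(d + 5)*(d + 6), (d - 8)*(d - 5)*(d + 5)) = d + 5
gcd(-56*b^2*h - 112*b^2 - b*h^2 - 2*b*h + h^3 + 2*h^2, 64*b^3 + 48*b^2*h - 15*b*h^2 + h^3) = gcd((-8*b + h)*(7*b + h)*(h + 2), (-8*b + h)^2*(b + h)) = 8*b - h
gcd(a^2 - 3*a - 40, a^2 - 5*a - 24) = a - 8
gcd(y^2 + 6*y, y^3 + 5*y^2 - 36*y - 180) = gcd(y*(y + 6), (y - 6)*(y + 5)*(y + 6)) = y + 6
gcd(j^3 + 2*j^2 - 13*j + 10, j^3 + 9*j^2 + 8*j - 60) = j^2 + 3*j - 10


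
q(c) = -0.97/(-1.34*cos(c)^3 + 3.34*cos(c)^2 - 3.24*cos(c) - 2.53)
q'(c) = -0.97*(-4.02*sin(c)*cos(c)^2 + 6.68*sin(c)*cos(c) - 3.24*sin(c))/(-1.34*cos(c)^3 + 3.34*cos(c)^2 - 3.24*cos(c) - 2.53)^2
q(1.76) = 0.54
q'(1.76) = 1.37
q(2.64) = -0.26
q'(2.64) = 0.40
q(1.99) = 1.71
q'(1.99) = 18.23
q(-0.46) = 0.26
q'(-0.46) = -0.02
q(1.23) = 0.29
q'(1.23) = 0.12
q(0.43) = 0.26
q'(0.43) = 0.01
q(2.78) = -0.21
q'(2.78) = 0.22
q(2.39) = -0.45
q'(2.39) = 1.48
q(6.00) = 0.26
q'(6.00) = -0.01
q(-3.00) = -0.18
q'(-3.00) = -0.07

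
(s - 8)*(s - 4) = s^2 - 12*s + 32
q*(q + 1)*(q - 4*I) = q^3 + q^2 - 4*I*q^2 - 4*I*q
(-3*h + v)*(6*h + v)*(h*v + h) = -18*h^3*v - 18*h^3 + 3*h^2*v^2 + 3*h^2*v + h*v^3 + h*v^2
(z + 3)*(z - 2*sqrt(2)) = z^2 - 2*sqrt(2)*z + 3*z - 6*sqrt(2)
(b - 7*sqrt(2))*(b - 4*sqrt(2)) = b^2 - 11*sqrt(2)*b + 56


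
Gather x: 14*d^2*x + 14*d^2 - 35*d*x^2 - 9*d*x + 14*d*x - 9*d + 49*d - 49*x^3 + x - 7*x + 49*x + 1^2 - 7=14*d^2 - 35*d*x^2 + 40*d - 49*x^3 + x*(14*d^2 + 5*d + 43) - 6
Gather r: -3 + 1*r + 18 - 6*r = 15 - 5*r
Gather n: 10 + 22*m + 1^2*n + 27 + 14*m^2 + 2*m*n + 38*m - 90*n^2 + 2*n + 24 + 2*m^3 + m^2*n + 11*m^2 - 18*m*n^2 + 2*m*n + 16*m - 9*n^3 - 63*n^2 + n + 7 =2*m^3 + 25*m^2 + 76*m - 9*n^3 + n^2*(-18*m - 153) + n*(m^2 + 4*m + 4) + 68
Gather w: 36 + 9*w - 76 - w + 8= 8*w - 32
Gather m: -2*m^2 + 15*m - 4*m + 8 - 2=-2*m^2 + 11*m + 6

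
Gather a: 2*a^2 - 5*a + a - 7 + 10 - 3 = 2*a^2 - 4*a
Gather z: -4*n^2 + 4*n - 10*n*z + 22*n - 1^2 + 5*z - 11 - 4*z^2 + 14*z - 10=-4*n^2 + 26*n - 4*z^2 + z*(19 - 10*n) - 22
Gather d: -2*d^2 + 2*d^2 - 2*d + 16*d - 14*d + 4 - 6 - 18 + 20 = 0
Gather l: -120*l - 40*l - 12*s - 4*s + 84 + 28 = -160*l - 16*s + 112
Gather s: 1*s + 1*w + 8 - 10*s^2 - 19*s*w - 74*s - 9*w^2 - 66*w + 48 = -10*s^2 + s*(-19*w - 73) - 9*w^2 - 65*w + 56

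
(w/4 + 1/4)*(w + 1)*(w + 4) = w^3/4 + 3*w^2/2 + 9*w/4 + 1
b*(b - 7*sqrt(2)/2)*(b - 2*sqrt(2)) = b^3 - 11*sqrt(2)*b^2/2 + 14*b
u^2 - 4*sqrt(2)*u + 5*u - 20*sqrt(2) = (u + 5)*(u - 4*sqrt(2))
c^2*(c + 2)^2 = c^4 + 4*c^3 + 4*c^2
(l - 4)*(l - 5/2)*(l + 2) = l^3 - 9*l^2/2 - 3*l + 20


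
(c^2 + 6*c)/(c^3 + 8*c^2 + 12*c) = 1/(c + 2)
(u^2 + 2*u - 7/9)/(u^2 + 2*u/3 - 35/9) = (3*u - 1)/(3*u - 5)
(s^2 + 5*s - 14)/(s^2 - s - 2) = (s + 7)/(s + 1)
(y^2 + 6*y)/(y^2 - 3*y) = (y + 6)/(y - 3)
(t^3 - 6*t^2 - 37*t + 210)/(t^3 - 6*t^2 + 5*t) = (t^2 - t - 42)/(t*(t - 1))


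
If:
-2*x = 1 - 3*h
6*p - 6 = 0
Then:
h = 2*x/3 + 1/3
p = 1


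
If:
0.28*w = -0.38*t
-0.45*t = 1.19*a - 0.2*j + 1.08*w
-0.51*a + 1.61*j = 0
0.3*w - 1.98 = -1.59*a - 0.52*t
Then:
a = 1.15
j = 0.37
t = 1.28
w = -1.74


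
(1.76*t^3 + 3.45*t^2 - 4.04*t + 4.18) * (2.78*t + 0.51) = 4.8928*t^4 + 10.4886*t^3 - 9.4717*t^2 + 9.56*t + 2.1318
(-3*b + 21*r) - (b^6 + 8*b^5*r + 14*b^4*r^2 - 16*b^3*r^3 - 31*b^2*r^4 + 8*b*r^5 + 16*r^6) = -b^6 - 8*b^5*r - 14*b^4*r^2 + 16*b^3*r^3 + 31*b^2*r^4 - 8*b*r^5 - 3*b - 16*r^6 + 21*r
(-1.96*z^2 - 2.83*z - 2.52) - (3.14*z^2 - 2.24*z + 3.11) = -5.1*z^2 - 0.59*z - 5.63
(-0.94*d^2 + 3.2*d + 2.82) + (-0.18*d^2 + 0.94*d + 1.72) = -1.12*d^2 + 4.14*d + 4.54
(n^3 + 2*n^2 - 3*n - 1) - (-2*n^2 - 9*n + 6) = n^3 + 4*n^2 + 6*n - 7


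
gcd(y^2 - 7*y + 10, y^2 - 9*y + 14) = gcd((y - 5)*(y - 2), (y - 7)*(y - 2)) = y - 2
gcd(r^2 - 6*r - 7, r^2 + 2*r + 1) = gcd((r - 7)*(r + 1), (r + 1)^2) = r + 1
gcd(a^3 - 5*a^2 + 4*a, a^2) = a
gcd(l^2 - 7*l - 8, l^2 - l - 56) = l - 8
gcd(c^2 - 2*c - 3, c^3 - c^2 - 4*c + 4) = 1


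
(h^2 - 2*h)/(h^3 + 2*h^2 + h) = (h - 2)/(h^2 + 2*h + 1)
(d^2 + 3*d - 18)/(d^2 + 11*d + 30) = (d - 3)/(d + 5)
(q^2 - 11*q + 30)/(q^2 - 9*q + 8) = (q^2 - 11*q + 30)/(q^2 - 9*q + 8)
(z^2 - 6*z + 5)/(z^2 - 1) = (z - 5)/(z + 1)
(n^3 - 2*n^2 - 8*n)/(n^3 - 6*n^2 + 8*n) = (n + 2)/(n - 2)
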